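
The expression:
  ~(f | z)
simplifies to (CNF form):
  ~f & ~z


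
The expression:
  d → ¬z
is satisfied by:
  {z: False, d: False}
  {d: True, z: False}
  {z: True, d: False}


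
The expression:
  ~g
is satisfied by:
  {g: False}


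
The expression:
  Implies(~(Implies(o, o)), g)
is always true.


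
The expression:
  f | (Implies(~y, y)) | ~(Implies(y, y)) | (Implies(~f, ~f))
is always true.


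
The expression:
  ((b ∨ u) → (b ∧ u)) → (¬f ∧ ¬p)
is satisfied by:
  {p: False, u: False, b: False, f: False}
  {b: True, p: False, u: False, f: False}
  {f: True, b: True, p: False, u: False}
  {u: True, f: False, p: False, b: False}
  {f: True, u: True, p: False, b: False}
  {b: True, u: True, f: False, p: False}
  {b: True, u: False, p: True, f: False}
  {f: True, b: True, u: False, p: True}
  {u: True, p: True, b: False, f: False}
  {f: True, u: True, p: True, b: False}


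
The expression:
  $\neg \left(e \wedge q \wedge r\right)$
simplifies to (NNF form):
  $\neg e \vee \neg q \vee \neg r$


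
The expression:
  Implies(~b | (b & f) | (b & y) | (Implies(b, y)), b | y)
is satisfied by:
  {y: True, b: True}
  {y: True, b: False}
  {b: True, y: False}


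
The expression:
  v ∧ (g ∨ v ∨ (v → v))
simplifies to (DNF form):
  v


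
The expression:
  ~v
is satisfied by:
  {v: False}


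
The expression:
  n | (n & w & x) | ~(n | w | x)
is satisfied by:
  {n: True, w: False, x: False}
  {n: True, x: True, w: False}
  {n: True, w: True, x: False}
  {n: True, x: True, w: True}
  {x: False, w: False, n: False}


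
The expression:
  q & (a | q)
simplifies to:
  q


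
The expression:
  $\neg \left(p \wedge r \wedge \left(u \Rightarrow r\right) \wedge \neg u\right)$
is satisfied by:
  {u: True, p: False, r: False}
  {p: False, r: False, u: False}
  {r: True, u: True, p: False}
  {r: True, p: False, u: False}
  {u: True, p: True, r: False}
  {p: True, u: False, r: False}
  {r: True, p: True, u: True}


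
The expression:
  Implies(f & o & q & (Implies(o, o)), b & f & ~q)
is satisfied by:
  {o: False, q: False, f: False}
  {f: True, o: False, q: False}
  {q: True, o: False, f: False}
  {f: True, q: True, o: False}
  {o: True, f: False, q: False}
  {f: True, o: True, q: False}
  {q: True, o: True, f: False}


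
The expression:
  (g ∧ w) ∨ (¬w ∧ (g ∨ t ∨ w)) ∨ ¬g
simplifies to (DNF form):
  True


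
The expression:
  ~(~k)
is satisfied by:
  {k: True}


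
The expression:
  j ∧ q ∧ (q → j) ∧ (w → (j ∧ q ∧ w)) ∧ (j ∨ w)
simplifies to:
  j ∧ q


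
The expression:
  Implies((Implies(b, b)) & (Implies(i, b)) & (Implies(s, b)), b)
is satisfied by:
  {i: True, b: True, s: True}
  {i: True, b: True, s: False}
  {i: True, s: True, b: False}
  {i: True, s: False, b: False}
  {b: True, s: True, i: False}
  {b: True, s: False, i: False}
  {s: True, b: False, i: False}


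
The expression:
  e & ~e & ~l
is never true.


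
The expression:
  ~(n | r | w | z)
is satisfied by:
  {n: False, w: False, z: False, r: False}


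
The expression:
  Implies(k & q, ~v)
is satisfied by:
  {k: False, q: False, v: False}
  {v: True, k: False, q: False}
  {q: True, k: False, v: False}
  {v: True, q: True, k: False}
  {k: True, v: False, q: False}
  {v: True, k: True, q: False}
  {q: True, k: True, v: False}


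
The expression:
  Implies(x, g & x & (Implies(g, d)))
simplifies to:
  ~x | (d & g)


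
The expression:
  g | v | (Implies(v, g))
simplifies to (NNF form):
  True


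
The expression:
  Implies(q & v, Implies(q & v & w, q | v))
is always true.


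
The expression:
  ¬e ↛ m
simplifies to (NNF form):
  m ∨ ¬e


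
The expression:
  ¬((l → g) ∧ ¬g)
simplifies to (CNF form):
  g ∨ l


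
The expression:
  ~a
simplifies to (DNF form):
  ~a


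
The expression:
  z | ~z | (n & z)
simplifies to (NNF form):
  True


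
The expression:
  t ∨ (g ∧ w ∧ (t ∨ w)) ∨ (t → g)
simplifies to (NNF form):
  True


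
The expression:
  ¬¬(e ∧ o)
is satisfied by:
  {e: True, o: True}


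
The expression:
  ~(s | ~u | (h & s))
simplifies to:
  u & ~s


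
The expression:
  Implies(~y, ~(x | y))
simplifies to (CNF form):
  y | ~x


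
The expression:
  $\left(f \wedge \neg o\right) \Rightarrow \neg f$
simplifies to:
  $o \vee \neg f$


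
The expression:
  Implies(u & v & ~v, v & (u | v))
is always true.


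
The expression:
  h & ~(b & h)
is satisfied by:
  {h: True, b: False}


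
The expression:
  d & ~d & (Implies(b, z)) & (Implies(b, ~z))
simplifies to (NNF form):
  False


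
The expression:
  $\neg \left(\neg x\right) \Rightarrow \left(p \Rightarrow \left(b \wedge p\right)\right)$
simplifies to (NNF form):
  $b \vee \neg p \vee \neg x$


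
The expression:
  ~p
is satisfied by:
  {p: False}


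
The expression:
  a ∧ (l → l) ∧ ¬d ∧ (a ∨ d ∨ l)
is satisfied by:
  {a: True, d: False}


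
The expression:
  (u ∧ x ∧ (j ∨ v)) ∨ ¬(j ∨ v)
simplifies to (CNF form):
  (u ∨ ¬j) ∧ (u ∨ ¬v) ∧ (x ∨ ¬j) ∧ (x ∨ ¬v)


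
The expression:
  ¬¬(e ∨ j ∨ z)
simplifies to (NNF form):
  e ∨ j ∨ z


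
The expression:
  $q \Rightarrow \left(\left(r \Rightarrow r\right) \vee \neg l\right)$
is always true.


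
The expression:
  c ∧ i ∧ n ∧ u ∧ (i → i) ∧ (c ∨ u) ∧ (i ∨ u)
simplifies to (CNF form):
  c ∧ i ∧ n ∧ u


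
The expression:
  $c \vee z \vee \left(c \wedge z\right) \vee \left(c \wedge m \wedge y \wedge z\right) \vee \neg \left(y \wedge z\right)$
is always true.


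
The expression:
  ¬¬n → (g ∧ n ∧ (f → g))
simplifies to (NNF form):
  g ∨ ¬n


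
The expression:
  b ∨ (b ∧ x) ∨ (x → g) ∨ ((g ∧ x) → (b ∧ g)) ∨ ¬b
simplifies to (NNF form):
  True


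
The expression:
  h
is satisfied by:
  {h: True}


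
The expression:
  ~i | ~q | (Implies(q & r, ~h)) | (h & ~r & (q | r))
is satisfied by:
  {h: False, q: False, i: False, r: False}
  {r: True, h: False, q: False, i: False}
  {i: True, h: False, q: False, r: False}
  {r: True, i: True, h: False, q: False}
  {q: True, r: False, h: False, i: False}
  {r: True, q: True, h: False, i: False}
  {i: True, q: True, r: False, h: False}
  {r: True, i: True, q: True, h: False}
  {h: True, i: False, q: False, r: False}
  {r: True, h: True, i: False, q: False}
  {i: True, h: True, r: False, q: False}
  {r: True, i: True, h: True, q: False}
  {q: True, h: True, i: False, r: False}
  {r: True, q: True, h: True, i: False}
  {i: True, q: True, h: True, r: False}


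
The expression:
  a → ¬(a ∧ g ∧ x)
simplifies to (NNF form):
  ¬a ∨ ¬g ∨ ¬x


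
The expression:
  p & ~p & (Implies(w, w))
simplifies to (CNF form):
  False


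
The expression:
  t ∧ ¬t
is never true.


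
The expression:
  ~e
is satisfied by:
  {e: False}


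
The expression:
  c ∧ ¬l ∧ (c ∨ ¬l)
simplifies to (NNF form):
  c ∧ ¬l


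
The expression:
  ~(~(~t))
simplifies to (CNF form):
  ~t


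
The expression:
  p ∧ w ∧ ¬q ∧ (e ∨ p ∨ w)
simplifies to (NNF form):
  p ∧ w ∧ ¬q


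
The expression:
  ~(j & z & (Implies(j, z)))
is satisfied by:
  {z: False, j: False}
  {j: True, z: False}
  {z: True, j: False}


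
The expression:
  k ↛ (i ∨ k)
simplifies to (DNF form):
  False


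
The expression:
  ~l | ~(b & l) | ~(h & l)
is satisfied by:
  {l: False, b: False, h: False}
  {h: True, l: False, b: False}
  {b: True, l: False, h: False}
  {h: True, b: True, l: False}
  {l: True, h: False, b: False}
  {h: True, l: True, b: False}
  {b: True, l: True, h: False}


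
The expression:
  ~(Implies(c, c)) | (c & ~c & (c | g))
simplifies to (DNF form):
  False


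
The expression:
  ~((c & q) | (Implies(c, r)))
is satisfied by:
  {c: True, q: False, r: False}


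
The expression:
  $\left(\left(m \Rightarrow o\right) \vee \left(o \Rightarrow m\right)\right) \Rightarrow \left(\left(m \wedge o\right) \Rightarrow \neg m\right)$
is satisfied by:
  {m: False, o: False}
  {o: True, m: False}
  {m: True, o: False}


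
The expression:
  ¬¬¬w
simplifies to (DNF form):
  ¬w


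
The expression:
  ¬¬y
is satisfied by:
  {y: True}


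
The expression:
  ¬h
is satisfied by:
  {h: False}


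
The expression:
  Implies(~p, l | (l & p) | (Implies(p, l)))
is always true.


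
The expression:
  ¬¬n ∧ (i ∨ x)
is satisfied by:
  {i: True, x: True, n: True}
  {i: True, n: True, x: False}
  {x: True, n: True, i: False}


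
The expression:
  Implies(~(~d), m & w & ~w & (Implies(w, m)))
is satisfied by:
  {d: False}


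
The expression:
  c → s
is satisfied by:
  {s: True, c: False}
  {c: False, s: False}
  {c: True, s: True}


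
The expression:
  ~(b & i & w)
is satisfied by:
  {w: False, b: False, i: False}
  {i: True, w: False, b: False}
  {b: True, w: False, i: False}
  {i: True, b: True, w: False}
  {w: True, i: False, b: False}
  {i: True, w: True, b: False}
  {b: True, w: True, i: False}


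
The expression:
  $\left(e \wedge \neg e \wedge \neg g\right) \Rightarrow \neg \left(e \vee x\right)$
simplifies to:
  $\text{True}$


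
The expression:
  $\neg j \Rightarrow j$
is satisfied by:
  {j: True}


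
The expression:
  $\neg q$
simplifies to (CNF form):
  $\neg q$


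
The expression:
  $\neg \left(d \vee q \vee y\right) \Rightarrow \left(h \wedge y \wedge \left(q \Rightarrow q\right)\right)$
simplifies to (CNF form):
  $d \vee q \vee y$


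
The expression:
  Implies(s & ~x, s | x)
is always true.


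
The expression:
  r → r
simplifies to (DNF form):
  True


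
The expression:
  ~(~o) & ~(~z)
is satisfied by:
  {z: True, o: True}


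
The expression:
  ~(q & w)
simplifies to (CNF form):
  ~q | ~w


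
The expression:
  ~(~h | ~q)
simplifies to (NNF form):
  h & q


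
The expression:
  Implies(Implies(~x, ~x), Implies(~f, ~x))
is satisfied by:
  {f: True, x: False}
  {x: False, f: False}
  {x: True, f: True}


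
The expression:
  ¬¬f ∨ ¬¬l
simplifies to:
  f ∨ l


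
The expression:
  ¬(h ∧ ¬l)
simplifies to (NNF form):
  l ∨ ¬h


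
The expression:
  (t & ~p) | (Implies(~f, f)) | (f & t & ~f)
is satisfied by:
  {f: True, t: True, p: False}
  {f: True, t: False, p: False}
  {f: True, p: True, t: True}
  {f: True, p: True, t: False}
  {t: True, p: False, f: False}


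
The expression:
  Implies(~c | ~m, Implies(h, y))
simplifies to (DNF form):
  y | ~h | (c & m)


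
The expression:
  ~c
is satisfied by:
  {c: False}


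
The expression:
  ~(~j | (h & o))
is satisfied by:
  {j: True, h: False, o: False}
  {j: True, o: True, h: False}
  {j: True, h: True, o: False}


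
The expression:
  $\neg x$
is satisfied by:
  {x: False}


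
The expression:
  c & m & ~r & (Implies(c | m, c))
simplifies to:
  c & m & ~r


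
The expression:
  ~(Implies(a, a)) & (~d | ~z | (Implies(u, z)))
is never true.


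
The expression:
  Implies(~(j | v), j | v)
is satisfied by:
  {v: True, j: True}
  {v: True, j: False}
  {j: True, v: False}


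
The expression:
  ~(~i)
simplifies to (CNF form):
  i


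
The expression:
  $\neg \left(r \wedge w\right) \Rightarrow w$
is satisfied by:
  {w: True}


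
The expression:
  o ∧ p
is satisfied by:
  {p: True, o: True}


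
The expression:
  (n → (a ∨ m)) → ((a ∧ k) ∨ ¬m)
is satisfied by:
  {a: True, k: True, m: False}
  {a: True, k: False, m: False}
  {k: True, a: False, m: False}
  {a: False, k: False, m: False}
  {a: True, m: True, k: True}


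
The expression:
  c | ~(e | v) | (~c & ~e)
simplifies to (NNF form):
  c | ~e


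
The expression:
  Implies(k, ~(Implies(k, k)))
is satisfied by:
  {k: False}


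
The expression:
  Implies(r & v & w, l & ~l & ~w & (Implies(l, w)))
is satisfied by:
  {w: False, v: False, r: False}
  {r: True, w: False, v: False}
  {v: True, w: False, r: False}
  {r: True, v: True, w: False}
  {w: True, r: False, v: False}
  {r: True, w: True, v: False}
  {v: True, w: True, r: False}


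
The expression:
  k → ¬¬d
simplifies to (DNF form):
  d ∨ ¬k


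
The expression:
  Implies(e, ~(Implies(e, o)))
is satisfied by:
  {e: False, o: False}
  {o: True, e: False}
  {e: True, o: False}


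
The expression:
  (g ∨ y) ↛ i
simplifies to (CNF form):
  ¬i ∧ (g ∨ y)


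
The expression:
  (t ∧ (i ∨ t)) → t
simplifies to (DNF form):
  True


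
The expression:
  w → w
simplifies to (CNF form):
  True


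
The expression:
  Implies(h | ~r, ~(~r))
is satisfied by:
  {r: True}


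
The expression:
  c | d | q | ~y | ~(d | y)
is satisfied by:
  {c: True, d: True, q: True, y: False}
  {c: True, d: True, y: False, q: False}
  {c: True, q: True, y: False, d: False}
  {c: True, y: False, q: False, d: False}
  {d: True, q: True, y: False, c: False}
  {d: True, y: False, q: False, c: False}
  {q: True, d: False, y: False, c: False}
  {d: False, y: False, q: False, c: False}
  {d: True, c: True, y: True, q: True}
  {d: True, c: True, y: True, q: False}
  {c: True, y: True, q: True, d: False}
  {c: True, y: True, d: False, q: False}
  {q: True, y: True, d: True, c: False}
  {y: True, d: True, c: False, q: False}
  {y: True, q: True, c: False, d: False}


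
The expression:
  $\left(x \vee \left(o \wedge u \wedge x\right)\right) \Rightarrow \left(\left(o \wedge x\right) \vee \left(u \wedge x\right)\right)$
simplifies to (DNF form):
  $o \vee u \vee \neg x$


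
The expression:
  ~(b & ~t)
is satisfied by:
  {t: True, b: False}
  {b: False, t: False}
  {b: True, t: True}


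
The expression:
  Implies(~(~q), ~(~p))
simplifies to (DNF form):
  p | ~q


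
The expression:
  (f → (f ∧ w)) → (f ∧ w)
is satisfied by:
  {f: True}


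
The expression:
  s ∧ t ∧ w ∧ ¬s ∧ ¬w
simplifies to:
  False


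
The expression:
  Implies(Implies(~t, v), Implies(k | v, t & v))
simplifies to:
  (t & v) | (~k & ~v) | (~t & ~v)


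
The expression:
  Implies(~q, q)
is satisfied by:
  {q: True}


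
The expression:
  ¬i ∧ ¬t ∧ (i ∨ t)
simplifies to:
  False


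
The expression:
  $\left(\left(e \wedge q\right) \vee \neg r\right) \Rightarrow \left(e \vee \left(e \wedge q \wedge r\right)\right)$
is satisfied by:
  {r: True, e: True}
  {r: True, e: False}
  {e: True, r: False}


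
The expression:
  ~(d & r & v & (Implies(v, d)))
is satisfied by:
  {v: False, d: False, r: False}
  {r: True, v: False, d: False}
  {d: True, v: False, r: False}
  {r: True, d: True, v: False}
  {v: True, r: False, d: False}
  {r: True, v: True, d: False}
  {d: True, v: True, r: False}


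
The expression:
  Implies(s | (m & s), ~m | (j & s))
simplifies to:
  j | ~m | ~s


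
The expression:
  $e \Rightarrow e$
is always true.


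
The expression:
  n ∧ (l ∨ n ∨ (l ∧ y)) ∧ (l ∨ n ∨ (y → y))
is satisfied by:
  {n: True}


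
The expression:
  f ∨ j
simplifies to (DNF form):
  f ∨ j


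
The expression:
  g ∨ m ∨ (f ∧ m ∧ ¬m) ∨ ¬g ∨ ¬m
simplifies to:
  True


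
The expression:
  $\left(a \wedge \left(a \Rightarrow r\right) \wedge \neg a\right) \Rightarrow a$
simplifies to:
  $\text{True}$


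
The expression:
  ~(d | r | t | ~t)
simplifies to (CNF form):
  False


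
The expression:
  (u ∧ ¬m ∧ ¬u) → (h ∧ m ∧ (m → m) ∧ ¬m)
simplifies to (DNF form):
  True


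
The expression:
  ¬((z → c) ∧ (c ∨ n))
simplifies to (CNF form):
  ¬c ∧ (z ∨ ¬n)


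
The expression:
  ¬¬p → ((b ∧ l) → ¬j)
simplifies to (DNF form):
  ¬b ∨ ¬j ∨ ¬l ∨ ¬p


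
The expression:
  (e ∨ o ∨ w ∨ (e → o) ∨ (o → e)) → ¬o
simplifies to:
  ¬o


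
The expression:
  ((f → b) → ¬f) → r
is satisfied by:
  {r: True, b: True, f: True}
  {r: True, b: True, f: False}
  {r: True, f: True, b: False}
  {r: True, f: False, b: False}
  {b: True, f: True, r: False}


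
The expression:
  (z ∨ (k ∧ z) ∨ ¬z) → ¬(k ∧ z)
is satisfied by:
  {k: False, z: False}
  {z: True, k: False}
  {k: True, z: False}


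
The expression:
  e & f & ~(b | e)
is never true.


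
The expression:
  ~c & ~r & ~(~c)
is never true.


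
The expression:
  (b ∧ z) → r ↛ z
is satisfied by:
  {z: False, b: False}
  {b: True, z: False}
  {z: True, b: False}


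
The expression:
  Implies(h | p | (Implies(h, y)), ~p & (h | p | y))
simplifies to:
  ~p & (h | y)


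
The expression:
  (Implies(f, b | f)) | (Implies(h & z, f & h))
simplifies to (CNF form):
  True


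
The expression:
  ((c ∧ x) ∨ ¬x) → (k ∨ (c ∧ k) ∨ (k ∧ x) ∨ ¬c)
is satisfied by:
  {k: True, c: False}
  {c: False, k: False}
  {c: True, k: True}


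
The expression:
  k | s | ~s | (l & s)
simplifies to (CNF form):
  True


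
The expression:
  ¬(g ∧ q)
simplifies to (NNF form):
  ¬g ∨ ¬q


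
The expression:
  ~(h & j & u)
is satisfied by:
  {h: False, u: False, j: False}
  {j: True, h: False, u: False}
  {u: True, h: False, j: False}
  {j: True, u: True, h: False}
  {h: True, j: False, u: False}
  {j: True, h: True, u: False}
  {u: True, h: True, j: False}


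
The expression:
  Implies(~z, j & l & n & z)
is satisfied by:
  {z: True}


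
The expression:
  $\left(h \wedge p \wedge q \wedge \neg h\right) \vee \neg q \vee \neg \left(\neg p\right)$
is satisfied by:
  {p: True, q: False}
  {q: False, p: False}
  {q: True, p: True}


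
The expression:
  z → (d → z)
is always true.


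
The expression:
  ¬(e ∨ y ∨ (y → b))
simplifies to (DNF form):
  False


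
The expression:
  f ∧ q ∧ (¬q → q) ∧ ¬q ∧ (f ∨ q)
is never true.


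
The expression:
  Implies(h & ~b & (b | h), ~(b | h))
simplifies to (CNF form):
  b | ~h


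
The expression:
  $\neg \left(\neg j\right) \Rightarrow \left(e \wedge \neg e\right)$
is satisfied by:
  {j: False}


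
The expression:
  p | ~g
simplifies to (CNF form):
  p | ~g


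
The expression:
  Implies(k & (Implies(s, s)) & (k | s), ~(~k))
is always true.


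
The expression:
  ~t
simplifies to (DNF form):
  ~t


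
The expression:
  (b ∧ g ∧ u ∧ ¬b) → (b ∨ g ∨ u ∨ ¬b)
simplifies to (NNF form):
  True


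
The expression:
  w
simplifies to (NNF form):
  w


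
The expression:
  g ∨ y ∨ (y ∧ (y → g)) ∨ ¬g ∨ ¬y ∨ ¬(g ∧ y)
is always true.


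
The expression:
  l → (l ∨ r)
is always true.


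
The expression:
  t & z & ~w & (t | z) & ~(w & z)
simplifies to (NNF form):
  t & z & ~w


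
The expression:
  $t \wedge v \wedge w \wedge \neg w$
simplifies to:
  $\text{False}$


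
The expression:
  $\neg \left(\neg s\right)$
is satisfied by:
  {s: True}


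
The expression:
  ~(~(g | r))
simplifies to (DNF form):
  g | r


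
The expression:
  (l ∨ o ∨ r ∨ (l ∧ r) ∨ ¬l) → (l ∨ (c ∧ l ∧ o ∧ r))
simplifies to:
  l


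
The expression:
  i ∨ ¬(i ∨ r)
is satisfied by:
  {i: True, r: False}
  {r: False, i: False}
  {r: True, i: True}


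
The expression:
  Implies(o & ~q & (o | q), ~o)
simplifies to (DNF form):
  q | ~o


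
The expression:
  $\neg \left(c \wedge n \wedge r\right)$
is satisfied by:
  {c: False, n: False, r: False}
  {r: True, c: False, n: False}
  {n: True, c: False, r: False}
  {r: True, n: True, c: False}
  {c: True, r: False, n: False}
  {r: True, c: True, n: False}
  {n: True, c: True, r: False}


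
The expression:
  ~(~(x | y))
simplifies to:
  x | y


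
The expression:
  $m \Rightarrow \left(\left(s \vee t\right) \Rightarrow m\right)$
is always true.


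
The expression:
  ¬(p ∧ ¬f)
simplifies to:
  f ∨ ¬p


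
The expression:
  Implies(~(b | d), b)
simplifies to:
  b | d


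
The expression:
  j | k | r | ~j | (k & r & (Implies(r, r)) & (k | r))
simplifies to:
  True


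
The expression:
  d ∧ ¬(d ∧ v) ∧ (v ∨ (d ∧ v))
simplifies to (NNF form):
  False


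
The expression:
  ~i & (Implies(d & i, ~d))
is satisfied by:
  {i: False}


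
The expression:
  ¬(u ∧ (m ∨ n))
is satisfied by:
  {m: False, u: False, n: False}
  {n: True, m: False, u: False}
  {m: True, n: False, u: False}
  {n: True, m: True, u: False}
  {u: True, n: False, m: False}


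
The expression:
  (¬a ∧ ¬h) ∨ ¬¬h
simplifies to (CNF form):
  h ∨ ¬a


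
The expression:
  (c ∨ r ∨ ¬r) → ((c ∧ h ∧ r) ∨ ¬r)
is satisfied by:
  {h: True, c: True, r: False}
  {h: True, c: False, r: False}
  {c: True, h: False, r: False}
  {h: False, c: False, r: False}
  {r: True, h: True, c: True}


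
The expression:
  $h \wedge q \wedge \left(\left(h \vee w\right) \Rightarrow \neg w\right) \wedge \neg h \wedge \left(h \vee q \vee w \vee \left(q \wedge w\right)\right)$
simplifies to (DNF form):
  $\text{False}$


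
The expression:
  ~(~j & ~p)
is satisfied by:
  {p: True, j: True}
  {p: True, j: False}
  {j: True, p: False}


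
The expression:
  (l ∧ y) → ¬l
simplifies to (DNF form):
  ¬l ∨ ¬y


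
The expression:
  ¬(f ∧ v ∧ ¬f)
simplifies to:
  True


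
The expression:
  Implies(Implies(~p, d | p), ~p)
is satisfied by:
  {p: False}


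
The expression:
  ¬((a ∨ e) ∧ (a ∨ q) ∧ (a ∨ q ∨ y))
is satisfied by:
  {e: False, a: False, q: False}
  {q: True, e: False, a: False}
  {e: True, q: False, a: False}


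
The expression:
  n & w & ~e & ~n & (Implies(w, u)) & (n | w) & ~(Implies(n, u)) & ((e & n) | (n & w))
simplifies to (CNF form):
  False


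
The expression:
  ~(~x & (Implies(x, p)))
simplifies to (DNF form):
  x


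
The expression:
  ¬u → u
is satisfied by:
  {u: True}


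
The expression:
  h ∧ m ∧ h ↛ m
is never true.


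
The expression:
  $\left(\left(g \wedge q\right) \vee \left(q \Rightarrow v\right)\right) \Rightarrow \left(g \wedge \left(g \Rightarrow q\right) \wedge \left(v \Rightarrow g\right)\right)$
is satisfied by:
  {g: True, q: True, v: False}
  {q: True, v: False, g: False}
  {g: True, v: True, q: True}


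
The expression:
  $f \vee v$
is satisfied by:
  {v: True, f: True}
  {v: True, f: False}
  {f: True, v: False}


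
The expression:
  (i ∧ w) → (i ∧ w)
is always true.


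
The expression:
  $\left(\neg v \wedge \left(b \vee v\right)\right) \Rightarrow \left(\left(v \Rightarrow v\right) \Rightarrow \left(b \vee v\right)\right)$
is always true.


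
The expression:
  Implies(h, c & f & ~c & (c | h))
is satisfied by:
  {h: False}


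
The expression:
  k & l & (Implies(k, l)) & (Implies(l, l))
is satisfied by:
  {k: True, l: True}


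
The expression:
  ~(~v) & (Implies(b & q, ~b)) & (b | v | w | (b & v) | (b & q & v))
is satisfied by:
  {v: True, q: False, b: False}
  {b: True, v: True, q: False}
  {q: True, v: True, b: False}


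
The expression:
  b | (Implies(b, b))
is always true.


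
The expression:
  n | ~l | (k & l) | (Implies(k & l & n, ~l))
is always true.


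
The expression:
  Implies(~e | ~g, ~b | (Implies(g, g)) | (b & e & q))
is always true.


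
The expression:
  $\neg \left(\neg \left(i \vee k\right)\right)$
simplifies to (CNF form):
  $i \vee k$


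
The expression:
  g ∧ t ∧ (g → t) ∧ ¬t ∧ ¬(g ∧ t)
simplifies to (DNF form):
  False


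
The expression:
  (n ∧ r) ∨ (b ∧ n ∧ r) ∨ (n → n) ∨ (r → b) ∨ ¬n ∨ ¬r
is always true.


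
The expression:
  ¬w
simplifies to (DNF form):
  ¬w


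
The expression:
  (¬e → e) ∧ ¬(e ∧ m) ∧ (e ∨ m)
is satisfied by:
  {e: True, m: False}


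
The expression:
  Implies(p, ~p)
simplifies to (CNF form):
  ~p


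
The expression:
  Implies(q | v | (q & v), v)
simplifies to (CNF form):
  v | ~q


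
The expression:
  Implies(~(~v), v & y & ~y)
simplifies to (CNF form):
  ~v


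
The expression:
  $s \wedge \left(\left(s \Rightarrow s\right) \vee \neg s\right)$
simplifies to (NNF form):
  $s$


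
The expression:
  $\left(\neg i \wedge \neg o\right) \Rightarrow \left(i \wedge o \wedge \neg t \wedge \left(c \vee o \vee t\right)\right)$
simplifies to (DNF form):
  $i \vee o$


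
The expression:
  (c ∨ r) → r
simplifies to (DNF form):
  r ∨ ¬c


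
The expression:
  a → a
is always true.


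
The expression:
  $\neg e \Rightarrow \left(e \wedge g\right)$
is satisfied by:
  {e: True}


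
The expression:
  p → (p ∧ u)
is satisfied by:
  {u: True, p: False}
  {p: False, u: False}
  {p: True, u: True}


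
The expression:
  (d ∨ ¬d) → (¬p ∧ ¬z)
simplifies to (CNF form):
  ¬p ∧ ¬z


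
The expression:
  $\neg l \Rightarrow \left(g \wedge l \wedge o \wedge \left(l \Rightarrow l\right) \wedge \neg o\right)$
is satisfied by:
  {l: True}


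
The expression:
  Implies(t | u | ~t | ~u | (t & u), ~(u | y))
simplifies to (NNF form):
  ~u & ~y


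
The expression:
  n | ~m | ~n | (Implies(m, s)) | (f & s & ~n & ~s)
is always true.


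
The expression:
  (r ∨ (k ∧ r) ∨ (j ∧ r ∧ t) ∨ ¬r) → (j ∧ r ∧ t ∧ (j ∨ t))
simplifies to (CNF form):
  j ∧ r ∧ t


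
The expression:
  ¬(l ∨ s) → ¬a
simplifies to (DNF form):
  l ∨ s ∨ ¬a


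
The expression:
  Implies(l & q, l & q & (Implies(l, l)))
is always true.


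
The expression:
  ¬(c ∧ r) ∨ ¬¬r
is always true.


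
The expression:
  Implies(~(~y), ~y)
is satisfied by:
  {y: False}


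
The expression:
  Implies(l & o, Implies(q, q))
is always true.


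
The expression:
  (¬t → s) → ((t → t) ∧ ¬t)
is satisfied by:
  {t: False}


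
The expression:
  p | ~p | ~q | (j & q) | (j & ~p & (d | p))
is always true.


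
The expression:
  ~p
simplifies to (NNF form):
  ~p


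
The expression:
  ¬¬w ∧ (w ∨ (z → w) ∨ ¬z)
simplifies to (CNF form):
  w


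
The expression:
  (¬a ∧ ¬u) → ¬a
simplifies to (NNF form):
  True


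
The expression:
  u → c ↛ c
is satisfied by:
  {u: False}


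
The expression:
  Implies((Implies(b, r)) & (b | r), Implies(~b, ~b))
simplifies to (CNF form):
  True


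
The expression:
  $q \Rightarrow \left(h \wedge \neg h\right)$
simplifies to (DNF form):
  $\neg q$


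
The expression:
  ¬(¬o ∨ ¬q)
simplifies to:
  o ∧ q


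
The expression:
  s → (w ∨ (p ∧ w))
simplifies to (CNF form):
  w ∨ ¬s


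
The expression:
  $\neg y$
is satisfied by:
  {y: False}


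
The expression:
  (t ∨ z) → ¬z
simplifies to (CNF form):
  ¬z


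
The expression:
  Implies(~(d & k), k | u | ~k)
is always true.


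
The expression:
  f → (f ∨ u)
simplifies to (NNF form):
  True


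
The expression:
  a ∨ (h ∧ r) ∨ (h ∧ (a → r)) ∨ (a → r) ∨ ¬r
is always true.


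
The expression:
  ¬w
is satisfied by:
  {w: False}


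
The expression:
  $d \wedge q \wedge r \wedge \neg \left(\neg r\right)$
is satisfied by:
  {r: True, d: True, q: True}


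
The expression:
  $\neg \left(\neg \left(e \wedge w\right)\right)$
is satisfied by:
  {e: True, w: True}


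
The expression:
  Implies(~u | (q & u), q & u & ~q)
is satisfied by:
  {u: True, q: False}


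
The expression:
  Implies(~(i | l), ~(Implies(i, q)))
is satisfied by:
  {i: True, l: True}
  {i: True, l: False}
  {l: True, i: False}


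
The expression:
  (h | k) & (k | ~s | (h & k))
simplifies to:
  k | (h & ~s)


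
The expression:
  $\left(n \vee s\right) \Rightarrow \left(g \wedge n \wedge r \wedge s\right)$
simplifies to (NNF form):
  $\left(g \vee \neg s\right) \wedge \left(n \vee \neg s\right) \wedge \left(r \vee \neg s\right) \wedge \left(s \vee \neg n\right)$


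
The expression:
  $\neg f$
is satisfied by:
  {f: False}


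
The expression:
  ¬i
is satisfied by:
  {i: False}


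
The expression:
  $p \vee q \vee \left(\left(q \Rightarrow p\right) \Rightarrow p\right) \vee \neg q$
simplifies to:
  $\text{True}$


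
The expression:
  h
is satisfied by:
  {h: True}


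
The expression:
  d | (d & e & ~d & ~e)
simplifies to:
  d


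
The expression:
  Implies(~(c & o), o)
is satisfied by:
  {o: True}


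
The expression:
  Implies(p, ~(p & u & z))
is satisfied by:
  {p: False, u: False, z: False}
  {z: True, p: False, u: False}
  {u: True, p: False, z: False}
  {z: True, u: True, p: False}
  {p: True, z: False, u: False}
  {z: True, p: True, u: False}
  {u: True, p: True, z: False}


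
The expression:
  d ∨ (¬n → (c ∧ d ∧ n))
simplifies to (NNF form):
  d ∨ n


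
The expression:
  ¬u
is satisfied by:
  {u: False}


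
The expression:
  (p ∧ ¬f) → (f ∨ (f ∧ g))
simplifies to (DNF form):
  f ∨ ¬p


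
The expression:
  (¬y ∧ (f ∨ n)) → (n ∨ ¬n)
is always true.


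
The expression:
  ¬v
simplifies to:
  ¬v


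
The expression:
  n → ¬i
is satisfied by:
  {n: False, i: False}
  {i: True, n: False}
  {n: True, i: False}


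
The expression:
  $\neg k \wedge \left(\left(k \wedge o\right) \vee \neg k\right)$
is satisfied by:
  {k: False}


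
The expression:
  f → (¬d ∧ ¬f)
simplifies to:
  ¬f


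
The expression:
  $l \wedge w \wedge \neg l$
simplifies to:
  $\text{False}$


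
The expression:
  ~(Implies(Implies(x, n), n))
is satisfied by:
  {n: False, x: False}


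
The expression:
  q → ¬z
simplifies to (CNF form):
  ¬q ∨ ¬z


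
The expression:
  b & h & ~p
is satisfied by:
  {h: True, b: True, p: False}


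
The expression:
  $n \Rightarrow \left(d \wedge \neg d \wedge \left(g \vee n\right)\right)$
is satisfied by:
  {n: False}


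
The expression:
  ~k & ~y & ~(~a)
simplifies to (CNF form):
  a & ~k & ~y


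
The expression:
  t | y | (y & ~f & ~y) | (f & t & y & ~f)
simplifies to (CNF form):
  t | y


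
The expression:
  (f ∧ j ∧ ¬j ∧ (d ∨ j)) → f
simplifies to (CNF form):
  True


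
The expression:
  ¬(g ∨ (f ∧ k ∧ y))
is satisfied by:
  {g: False, k: False, y: False, f: False}
  {f: True, g: False, k: False, y: False}
  {y: True, g: False, k: False, f: False}
  {f: True, y: True, g: False, k: False}
  {k: True, f: False, g: False, y: False}
  {f: True, k: True, g: False, y: False}
  {y: True, k: True, f: False, g: False}


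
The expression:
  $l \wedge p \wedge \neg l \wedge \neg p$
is never true.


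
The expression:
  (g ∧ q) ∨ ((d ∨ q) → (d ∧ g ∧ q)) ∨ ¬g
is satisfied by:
  {q: True, g: False, d: False}
  {g: False, d: False, q: False}
  {d: True, q: True, g: False}
  {d: True, g: False, q: False}
  {q: True, g: True, d: False}
  {g: True, q: False, d: False}
  {d: True, g: True, q: True}


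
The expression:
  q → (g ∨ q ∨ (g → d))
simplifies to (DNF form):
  True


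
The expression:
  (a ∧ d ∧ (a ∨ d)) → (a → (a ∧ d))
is always true.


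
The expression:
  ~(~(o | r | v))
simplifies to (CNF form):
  o | r | v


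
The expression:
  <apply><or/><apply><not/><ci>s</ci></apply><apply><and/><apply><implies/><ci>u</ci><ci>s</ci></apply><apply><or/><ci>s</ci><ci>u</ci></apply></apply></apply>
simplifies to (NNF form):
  <true/>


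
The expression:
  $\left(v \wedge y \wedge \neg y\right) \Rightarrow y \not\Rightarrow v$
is always true.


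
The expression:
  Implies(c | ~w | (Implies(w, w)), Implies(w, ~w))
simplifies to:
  ~w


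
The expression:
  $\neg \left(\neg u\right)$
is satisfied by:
  {u: True}


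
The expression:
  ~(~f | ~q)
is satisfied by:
  {f: True, q: True}


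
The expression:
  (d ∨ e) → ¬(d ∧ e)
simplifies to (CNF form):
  ¬d ∨ ¬e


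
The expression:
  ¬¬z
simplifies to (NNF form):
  z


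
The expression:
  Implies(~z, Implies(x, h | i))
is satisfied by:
  {i: True, z: True, h: True, x: False}
  {i: True, z: True, h: False, x: False}
  {i: True, h: True, z: False, x: False}
  {i: True, h: False, z: False, x: False}
  {z: True, h: True, i: False, x: False}
  {z: True, i: False, h: False, x: False}
  {z: False, h: True, i: False, x: False}
  {z: False, i: False, h: False, x: False}
  {i: True, x: True, z: True, h: True}
  {i: True, x: True, z: True, h: False}
  {i: True, x: True, h: True, z: False}
  {i: True, x: True, h: False, z: False}
  {x: True, z: True, h: True, i: False}
  {x: True, z: True, h: False, i: False}
  {x: True, h: True, z: False, i: False}


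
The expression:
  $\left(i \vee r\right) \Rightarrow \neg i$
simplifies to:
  $\neg i$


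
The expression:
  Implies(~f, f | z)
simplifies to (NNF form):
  f | z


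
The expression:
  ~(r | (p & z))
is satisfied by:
  {p: False, r: False, z: False}
  {z: True, p: False, r: False}
  {p: True, z: False, r: False}


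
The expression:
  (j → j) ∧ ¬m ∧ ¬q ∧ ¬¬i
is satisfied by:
  {i: True, q: False, m: False}


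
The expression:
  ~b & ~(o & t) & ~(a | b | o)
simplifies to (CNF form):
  ~a & ~b & ~o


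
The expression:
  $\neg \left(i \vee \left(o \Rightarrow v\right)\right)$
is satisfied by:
  {o: True, v: False, i: False}


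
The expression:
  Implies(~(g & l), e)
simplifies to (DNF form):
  e | (g & l)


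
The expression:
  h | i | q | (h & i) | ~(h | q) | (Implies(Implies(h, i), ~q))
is always true.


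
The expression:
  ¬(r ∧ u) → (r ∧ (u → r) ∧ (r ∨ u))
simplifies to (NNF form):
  r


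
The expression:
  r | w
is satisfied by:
  {r: True, w: True}
  {r: True, w: False}
  {w: True, r: False}


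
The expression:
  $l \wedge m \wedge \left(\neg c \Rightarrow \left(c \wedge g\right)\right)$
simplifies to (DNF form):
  $c \wedge l \wedge m$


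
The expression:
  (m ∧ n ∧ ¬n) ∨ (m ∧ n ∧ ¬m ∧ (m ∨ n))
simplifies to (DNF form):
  False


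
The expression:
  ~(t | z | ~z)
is never true.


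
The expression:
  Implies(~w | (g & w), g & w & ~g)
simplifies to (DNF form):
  w & ~g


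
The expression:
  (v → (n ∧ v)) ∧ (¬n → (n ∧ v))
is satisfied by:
  {n: True}


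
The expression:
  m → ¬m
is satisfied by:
  {m: False}


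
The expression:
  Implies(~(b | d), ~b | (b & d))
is always true.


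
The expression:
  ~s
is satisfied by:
  {s: False}


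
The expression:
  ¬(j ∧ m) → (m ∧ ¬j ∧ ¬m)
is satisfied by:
  {m: True, j: True}


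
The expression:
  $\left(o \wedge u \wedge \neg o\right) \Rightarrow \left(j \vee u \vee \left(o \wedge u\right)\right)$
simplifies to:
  $\text{True}$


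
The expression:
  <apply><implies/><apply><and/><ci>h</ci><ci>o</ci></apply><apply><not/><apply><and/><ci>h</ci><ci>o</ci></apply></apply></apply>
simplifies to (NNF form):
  <apply><or/><apply><not/><ci>h</ci></apply><apply><not/><ci>o</ci></apply></apply>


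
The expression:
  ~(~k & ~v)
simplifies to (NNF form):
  k | v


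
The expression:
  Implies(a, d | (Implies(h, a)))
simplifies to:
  True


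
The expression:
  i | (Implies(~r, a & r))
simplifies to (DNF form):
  i | r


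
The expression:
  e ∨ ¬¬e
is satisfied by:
  {e: True}


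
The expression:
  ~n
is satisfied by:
  {n: False}


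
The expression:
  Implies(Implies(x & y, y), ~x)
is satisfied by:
  {x: False}


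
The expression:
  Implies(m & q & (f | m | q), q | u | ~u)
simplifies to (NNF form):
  True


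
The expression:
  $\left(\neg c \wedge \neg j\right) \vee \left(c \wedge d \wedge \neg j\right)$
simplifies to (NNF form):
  $\neg j \wedge \left(d \vee \neg c\right)$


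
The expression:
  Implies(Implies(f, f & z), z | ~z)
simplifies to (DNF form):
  True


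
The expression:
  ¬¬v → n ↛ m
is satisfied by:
  {n: True, v: False, m: False}
  {n: False, v: False, m: False}
  {m: True, n: True, v: False}
  {m: True, n: False, v: False}
  {v: True, n: True, m: False}


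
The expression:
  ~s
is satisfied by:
  {s: False}


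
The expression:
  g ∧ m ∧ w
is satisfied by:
  {m: True, w: True, g: True}


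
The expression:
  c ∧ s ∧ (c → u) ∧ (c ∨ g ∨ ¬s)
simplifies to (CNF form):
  c ∧ s ∧ u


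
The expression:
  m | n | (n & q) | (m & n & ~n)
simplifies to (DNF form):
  m | n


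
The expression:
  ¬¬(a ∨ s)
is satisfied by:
  {a: True, s: True}
  {a: True, s: False}
  {s: True, a: False}


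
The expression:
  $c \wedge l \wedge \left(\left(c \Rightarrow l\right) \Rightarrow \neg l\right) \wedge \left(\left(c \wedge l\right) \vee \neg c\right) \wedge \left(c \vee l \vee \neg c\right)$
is never true.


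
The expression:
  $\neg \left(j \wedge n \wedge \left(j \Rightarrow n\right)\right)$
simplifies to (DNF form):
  $\neg j \vee \neg n$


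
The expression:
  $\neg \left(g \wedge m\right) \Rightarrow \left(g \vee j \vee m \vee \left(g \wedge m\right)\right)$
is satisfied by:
  {g: True, m: True, j: True}
  {g: True, m: True, j: False}
  {g: True, j: True, m: False}
  {g: True, j: False, m: False}
  {m: True, j: True, g: False}
  {m: True, j: False, g: False}
  {j: True, m: False, g: False}


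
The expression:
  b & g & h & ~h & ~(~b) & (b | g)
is never true.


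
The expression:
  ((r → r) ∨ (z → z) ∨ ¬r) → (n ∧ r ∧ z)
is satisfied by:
  {r: True, z: True, n: True}


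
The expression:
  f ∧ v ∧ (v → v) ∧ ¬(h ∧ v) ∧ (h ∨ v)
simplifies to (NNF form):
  f ∧ v ∧ ¬h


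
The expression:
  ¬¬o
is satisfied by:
  {o: True}


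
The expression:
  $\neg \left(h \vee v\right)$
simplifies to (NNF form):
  $\neg h \wedge \neg v$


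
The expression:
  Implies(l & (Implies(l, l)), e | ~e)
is always true.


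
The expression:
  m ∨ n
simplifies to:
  m ∨ n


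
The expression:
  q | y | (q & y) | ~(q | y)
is always true.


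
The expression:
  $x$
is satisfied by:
  {x: True}


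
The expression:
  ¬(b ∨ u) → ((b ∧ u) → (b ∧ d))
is always true.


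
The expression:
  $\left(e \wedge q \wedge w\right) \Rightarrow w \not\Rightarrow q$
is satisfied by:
  {w: False, e: False, q: False}
  {q: True, w: False, e: False}
  {e: True, w: False, q: False}
  {q: True, e: True, w: False}
  {w: True, q: False, e: False}
  {q: True, w: True, e: False}
  {e: True, w: True, q: False}
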